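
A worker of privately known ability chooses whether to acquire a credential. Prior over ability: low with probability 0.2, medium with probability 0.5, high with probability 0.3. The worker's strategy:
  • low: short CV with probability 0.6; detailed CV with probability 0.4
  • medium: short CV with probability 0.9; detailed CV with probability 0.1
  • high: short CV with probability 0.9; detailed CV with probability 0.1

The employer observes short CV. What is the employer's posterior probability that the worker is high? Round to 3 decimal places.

Apply Bayes' rule using the sender's strategy as the likelihood.
P(short CV) = 0.2·0.6 + 0.5·0.9 + 0.3·0.9 = 0.84
P(high | short CV) = (0.3·0.9) / 0.84 = 0.27 / 0.84 = 0.321429

0.321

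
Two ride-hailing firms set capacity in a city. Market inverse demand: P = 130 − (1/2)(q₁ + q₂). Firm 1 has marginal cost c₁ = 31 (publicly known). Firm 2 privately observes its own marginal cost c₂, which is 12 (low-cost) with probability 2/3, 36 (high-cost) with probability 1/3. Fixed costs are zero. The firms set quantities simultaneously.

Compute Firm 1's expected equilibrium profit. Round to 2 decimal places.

1720.89

Firm 2 with cost c maximizes (130 − (1/2)(q₁+q₂) − c)·q₂, giving q₂(c) = (130 − c − (1/2)q₁).
E[c₂] = 2/3·12 + 1/3·36 = 20
Firm 1's FOC against E[q₂] yields q₁ = (130 − 2·31 + E[c₂])/(3/2) = (130 − 62 + 20)/(3/2) = 58.6667.
E[P] = 130 − (1/2)·(q₁ + E[q₂]) = 60.3333; Firm 1's expected profit = (E[P] − 31)·q₁ = (60.3333 − 31)·58.6667 = 1720.89.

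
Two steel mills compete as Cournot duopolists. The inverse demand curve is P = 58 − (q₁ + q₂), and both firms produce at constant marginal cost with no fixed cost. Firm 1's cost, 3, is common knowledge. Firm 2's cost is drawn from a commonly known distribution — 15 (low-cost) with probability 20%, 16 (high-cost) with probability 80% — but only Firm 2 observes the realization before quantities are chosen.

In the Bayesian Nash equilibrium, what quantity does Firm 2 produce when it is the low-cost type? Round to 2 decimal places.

Type-c best response for Firm 2: q₂(c) = (58 − c)/2 − q₁/2.
Firm 1 maximizes expected profit; its first-order condition is 58 − 2q₁ − E[q₂] − 3 = 0.
Substituting E[q₂] and solving: E[c₂] = 15.8, so q₁ = (58 − 2·3 + 15.8)/3 = 22.6.
q₂(low-cost) = (58 − 15 − 22.6)/2 = 10.2.

10.20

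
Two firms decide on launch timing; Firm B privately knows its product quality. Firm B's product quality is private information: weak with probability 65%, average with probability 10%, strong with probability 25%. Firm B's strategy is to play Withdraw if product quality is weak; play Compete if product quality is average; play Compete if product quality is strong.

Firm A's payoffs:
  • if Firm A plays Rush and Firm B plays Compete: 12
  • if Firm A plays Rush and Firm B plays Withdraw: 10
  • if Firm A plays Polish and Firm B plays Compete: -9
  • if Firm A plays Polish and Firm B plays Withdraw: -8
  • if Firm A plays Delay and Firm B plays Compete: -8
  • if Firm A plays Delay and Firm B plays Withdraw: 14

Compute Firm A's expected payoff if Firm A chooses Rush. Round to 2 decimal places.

10.70

Take the expectation over Firm B's product quality, weighting each type's action by its prior probability.
E[Rush] = 0.65·10 + 0.1·12 + 0.25·12 = 6.5 + 1.2 + 3 = 10.7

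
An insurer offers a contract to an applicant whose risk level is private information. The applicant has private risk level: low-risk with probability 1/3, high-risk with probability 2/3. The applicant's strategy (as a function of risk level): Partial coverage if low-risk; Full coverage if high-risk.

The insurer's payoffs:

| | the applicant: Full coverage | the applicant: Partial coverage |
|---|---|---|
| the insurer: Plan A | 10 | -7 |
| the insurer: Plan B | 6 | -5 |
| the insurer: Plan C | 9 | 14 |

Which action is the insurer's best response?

Compute the insurer's expected payoff for each action, taking the expectation over the applicant's type.
E[Plan A] = 1/3·(-7) + 2/3·(10) = 13/3
E[Plan B] = 1/3·(-5) + 2/3·(6) = 7/3
E[Plan C] = 1/3·(14) + 2/3·(9) = 32/3
Best response: Plan C (32/3 is the largest).

Plan C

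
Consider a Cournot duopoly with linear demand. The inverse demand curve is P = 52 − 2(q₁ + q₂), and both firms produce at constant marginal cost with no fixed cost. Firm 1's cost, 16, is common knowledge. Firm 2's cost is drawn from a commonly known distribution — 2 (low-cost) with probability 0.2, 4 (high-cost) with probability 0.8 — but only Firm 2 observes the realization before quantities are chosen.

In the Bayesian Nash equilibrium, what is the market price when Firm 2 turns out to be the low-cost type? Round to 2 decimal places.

Firm 2 with cost c maximizes (52 − 2(q₁+q₂) − c)·q₂, giving q₂(c) = (52 − c − 2q₁)/4.
E[c₂] = 0.2·2 + 0.8·4 = 3.6
Firm 1's FOC against E[q₂] yields q₁ = (52 − 2·16 + E[c₂])/6 = (52 − 32 + 3.6)/6 = 3.93333.
q₂(low-cost) = 10.5333, so P = 52 − 2·(3.93333 + 10.5333) = 23.0667.

23.07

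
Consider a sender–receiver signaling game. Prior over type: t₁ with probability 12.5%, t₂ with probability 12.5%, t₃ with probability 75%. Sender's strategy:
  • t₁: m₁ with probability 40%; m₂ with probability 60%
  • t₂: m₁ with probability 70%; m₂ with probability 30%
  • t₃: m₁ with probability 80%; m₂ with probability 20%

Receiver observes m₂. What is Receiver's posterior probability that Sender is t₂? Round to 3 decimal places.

0.143

P(m₂) = 0.125·0.6 + 0.125·0.3 + 0.75·0.2 = 0.2625
P(t₂ | m₂) = (0.125·0.3) / 0.2625 = 0.0375 / 0.2625 = 0.142857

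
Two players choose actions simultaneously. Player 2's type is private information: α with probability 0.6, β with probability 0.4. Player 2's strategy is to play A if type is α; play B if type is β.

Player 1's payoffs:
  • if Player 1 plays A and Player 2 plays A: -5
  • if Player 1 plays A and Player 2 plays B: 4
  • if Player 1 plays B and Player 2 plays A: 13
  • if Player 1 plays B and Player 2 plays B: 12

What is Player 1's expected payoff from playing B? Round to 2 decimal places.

12.60

E[B] = 0.6·13 + 0.4·12 = 7.8 + 4.8 = 12.6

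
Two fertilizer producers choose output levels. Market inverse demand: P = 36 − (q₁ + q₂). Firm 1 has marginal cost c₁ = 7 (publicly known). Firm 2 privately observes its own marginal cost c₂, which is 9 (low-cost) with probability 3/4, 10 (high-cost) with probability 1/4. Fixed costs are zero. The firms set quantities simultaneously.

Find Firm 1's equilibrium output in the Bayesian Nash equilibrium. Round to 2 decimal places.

10.42

Firm 2 with cost c maximizes (36 − (q₁+q₂) − c)·q₂, giving q₂(c) = (36 − c − q₁)/2.
E[c₂] = 3/4·9 + 1/4·10 = 9.25
Firm 1's FOC against E[q₂] yields q₁ = (36 − 2·7 + E[c₂])/3 = (36 − 14 + 9.25)/3 = 10.4167.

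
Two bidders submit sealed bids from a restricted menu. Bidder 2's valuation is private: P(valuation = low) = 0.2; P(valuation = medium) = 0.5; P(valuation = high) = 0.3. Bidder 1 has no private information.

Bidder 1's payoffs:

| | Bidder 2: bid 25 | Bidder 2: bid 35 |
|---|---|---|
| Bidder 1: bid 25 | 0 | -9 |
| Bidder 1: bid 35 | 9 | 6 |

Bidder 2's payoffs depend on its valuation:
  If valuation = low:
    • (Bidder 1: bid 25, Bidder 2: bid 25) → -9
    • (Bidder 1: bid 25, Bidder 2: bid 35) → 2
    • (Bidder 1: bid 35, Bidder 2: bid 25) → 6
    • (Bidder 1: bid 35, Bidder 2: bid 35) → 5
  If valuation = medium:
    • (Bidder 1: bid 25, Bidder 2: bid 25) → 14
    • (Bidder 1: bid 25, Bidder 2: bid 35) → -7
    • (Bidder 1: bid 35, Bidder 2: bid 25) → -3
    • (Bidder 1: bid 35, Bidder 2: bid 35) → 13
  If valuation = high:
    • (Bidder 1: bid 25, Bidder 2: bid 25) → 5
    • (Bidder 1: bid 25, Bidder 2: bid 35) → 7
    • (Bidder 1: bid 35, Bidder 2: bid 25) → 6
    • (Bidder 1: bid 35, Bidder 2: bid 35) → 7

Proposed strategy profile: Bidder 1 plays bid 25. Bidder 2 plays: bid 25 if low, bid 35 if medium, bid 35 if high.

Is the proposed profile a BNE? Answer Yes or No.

Bidder 1 plays bid 25: E[bid 25] = 0.2·(0) + 0.5·(-9) + 0.3·(-9) = -7.2; E[bid 35] = 6.6. Not best-responding. ✗
Bidder 2 (valuation low), facing bid 25: bid 25 gives -9, bid 35 gives 2. Proposed bid 25 is not best — profitable deviation exists. ✗
Bidder 2 (valuation medium), facing bid 25: bid 25 gives 14, bid 35 gives -7. Proposed bid 35 is not best — profitable deviation exists. ✗
Bidder 2 (valuation high), facing bid 25: bid 25 gives 5, bid 35 gives 7. Proposed bid 35 is best. ✓

No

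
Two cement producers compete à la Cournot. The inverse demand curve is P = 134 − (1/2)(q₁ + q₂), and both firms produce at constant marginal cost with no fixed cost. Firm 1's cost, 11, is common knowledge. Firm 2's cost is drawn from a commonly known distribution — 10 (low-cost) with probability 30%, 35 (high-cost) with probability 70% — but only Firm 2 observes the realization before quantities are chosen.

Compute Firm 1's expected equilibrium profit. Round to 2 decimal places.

4324.50

Firm 2 with cost c maximizes (134 − (1/2)(q₁+q₂) − c)·q₂, giving q₂(c) = (134 − c − (1/2)q₁).
E[c₂] = 0.3·10 + 0.7·35 = 27.5
Firm 1's FOC against E[q₂] yields q₁ = (134 − 2·11 + E[c₂])/(3/2) = (134 − 22 + 27.5)/(3/2) = 93.
E[P] = 134 − (1/2)·(q₁ + E[q₂]) = 57.5; Firm 1's expected profit = (E[P] − 11)·q₁ = (57.5 − 11)·93 = 4324.5.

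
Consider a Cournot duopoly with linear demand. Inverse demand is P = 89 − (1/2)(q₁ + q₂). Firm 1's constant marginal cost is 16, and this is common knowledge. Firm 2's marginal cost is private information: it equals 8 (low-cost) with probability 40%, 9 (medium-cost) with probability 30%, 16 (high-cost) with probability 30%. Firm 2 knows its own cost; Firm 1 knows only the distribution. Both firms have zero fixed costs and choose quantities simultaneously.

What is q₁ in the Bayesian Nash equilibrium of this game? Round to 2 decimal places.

Type-c best response for Firm 2: q₂(c) = (89 − c) − q₁/2.
Firm 1 maximizes expected profit; its first-order condition is 89 − q₁ − (1/2)E[q₂] − 16 = 0.
Substituting E[q₂] and solving: E[c₂] = 10.7, so q₁ = (89 − 2·16 + 10.7)/(3/2) = 45.1333.

45.13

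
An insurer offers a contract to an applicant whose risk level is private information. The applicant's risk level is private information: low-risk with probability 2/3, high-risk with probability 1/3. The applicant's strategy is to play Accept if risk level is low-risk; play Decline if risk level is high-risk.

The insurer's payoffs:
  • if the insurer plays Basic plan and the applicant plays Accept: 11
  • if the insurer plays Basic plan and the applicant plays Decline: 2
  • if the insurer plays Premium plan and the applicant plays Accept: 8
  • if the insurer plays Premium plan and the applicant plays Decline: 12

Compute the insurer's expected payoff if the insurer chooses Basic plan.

E[Basic plan] = 2/3·11 + 1/3·2 = 22/3 + 2/3 = 8

8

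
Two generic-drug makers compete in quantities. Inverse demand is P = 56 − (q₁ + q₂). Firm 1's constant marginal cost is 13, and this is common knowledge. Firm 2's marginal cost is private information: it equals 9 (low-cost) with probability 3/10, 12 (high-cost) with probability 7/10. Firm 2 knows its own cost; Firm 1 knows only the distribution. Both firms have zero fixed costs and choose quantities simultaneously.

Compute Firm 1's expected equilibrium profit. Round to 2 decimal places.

Firm 2 with cost c maximizes (56 − (q₁+q₂) − c)·q₂, giving q₂(c) = (56 − c − q₁)/2.
E[c₂] = 3/10·9 + 7/10·12 = 11.1
Firm 1's FOC against E[q₂] yields q₁ = (56 − 2·13 + E[c₂])/3 = (56 − 26 + 11.1)/3 = 13.7.
E[P] = 56 − (q₁ + E[q₂]) = 26.7; Firm 1's expected profit = (E[P] − 13)·q₁ = (26.7 − 13)·13.7 = 187.69.

187.69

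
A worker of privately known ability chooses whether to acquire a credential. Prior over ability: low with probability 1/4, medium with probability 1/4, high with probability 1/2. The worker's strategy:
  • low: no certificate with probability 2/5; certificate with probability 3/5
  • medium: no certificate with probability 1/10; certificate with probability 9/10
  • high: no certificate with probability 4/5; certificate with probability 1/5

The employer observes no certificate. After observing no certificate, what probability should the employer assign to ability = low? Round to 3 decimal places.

0.190

P(no certificate) = (1/4)·(2/5) + (1/4)·(1/10) + (1/2)·(4/5) = 21/40
P(low | no certificate) = ((1/4)·(2/5)) / (21/40) = (1/10) / (21/40) = 4/21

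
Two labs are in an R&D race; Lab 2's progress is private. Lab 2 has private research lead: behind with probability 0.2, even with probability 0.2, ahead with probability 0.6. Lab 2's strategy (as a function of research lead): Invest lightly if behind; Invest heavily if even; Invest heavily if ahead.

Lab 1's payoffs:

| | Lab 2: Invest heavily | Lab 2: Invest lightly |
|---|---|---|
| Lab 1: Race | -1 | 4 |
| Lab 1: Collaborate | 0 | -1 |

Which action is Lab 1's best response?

Race

Compute Lab 1's expected payoff for each action, taking the expectation over Lab 2's type.
E[Race] = 0.2·(4) + 0.2·(-1) + 0.6·(-1) = 0
E[Collaborate] = 0.2·(-1) + 0.2·(0) + 0.6·(0) = -0.2
Best response: Race (0 is the largest).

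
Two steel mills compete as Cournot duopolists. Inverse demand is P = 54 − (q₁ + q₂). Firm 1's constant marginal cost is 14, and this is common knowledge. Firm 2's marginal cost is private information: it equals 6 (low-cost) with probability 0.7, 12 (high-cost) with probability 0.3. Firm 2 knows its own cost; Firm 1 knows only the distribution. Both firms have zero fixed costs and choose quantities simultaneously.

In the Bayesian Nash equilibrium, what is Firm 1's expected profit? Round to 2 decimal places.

126.94

Type-c best response for Firm 2: q₂(c) = (54 − c)/2 − q₁/2.
Firm 1 maximizes expected profit; its first-order condition is 54 − 2q₁ − E[q₂] − 14 = 0.
Substituting E[q₂] and solving: E[c₂] = 7.8, so q₁ = (54 − 2·14 + 7.8)/3 = 11.2667.
E[P] = 54 − (q₁ + E[q₂]) = 25.2667; Firm 1's expected profit = (E[P] − 14)·q₁ = (25.2667 − 14)·11.2667 = 126.938.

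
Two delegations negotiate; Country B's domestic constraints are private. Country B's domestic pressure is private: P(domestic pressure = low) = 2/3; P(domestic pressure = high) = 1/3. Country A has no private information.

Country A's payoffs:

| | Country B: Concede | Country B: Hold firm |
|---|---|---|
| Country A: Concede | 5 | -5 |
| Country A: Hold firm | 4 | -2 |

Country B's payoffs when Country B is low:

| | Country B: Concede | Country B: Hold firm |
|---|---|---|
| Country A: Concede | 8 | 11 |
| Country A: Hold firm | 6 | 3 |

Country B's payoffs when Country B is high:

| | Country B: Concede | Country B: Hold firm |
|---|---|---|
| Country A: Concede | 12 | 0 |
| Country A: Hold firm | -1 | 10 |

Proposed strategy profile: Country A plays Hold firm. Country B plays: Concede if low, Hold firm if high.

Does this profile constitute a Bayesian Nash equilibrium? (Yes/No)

Yes

A profile is a BNE iff every type of every player is best-responding given beliefs about the other side.
Country A plays Hold firm: E[Hold firm] = 2/3·(4) + 1/3·(-2) = 2; E[Concede] = 5/3. Best-responding. ✓
Country B (domestic pressure low), facing Hold firm: Concede gives 6, Hold firm gives 3. Proposed Concede is best. ✓
Country B (domestic pressure high), facing Hold firm: Concede gives -1, Hold firm gives 10. Proposed Hold firm is best. ✓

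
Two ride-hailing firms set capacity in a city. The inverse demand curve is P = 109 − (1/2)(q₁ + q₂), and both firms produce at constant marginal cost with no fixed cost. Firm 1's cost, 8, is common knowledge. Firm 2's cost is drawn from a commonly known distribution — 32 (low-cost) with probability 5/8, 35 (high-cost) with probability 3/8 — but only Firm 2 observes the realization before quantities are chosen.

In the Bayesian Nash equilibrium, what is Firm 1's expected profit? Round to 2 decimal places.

Type-c best response for Firm 2: q₂(c) = (109 − c) − q₁/2.
Firm 1 maximizes expected profit; its first-order condition is 109 − q₁ − (1/2)E[q₂] − 8 = 0.
Substituting E[q₂] and solving: E[c₂] = 33.125, so q₁ = (109 − 2·8 + 33.125)/(3/2) = 84.0833.
E[P] = 109 − (1/2)·(q₁ + E[q₂]) = 50.0417; Firm 1's expected profit = (E[P] − 8)·q₁ = (50.0417 − 8)·84.0833 = 3535.

3535.00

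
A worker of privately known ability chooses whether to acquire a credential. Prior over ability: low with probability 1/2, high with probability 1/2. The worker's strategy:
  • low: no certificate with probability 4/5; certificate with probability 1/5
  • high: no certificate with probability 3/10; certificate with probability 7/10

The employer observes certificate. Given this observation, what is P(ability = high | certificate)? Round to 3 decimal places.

0.778

P(certificate) = (1/2)·(1/5) + (1/2)·(7/10) = 9/20
P(high | certificate) = ((1/2)·(7/10)) / (9/20) = (7/20) / (9/20) = 7/9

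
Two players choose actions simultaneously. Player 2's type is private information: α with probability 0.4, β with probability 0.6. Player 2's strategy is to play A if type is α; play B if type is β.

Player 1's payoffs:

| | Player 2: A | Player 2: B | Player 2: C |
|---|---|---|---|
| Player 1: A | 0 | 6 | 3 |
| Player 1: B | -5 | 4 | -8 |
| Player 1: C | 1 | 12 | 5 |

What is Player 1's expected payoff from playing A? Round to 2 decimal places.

Take the expectation over Player 2's type, weighting each type's action by its prior probability.
E[A] = 0.4·0 + 0.6·6 = 0 + 3.6 = 3.6

3.60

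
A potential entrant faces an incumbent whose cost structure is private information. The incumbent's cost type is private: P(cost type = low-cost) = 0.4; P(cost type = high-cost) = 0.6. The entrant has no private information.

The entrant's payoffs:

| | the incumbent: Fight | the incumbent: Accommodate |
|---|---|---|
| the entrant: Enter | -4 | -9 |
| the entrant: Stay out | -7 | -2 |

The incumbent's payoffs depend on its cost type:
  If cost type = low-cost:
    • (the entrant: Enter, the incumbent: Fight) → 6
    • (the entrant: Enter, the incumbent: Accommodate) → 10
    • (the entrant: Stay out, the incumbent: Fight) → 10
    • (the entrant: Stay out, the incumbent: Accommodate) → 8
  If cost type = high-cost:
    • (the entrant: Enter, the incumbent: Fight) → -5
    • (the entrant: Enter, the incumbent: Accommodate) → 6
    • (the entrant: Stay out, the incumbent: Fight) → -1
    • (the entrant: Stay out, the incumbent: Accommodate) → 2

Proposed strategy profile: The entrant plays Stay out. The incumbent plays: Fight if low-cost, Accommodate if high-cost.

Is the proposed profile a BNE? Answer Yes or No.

The entrant plays Stay out: E[Stay out] = 0.4·(-7) + 0.6·(-2) = -4; E[Enter] = -7. Best-responding. ✓
The incumbent (cost type low-cost), facing Stay out: Fight gives 10, Accommodate gives 8. Proposed Fight is best. ✓
The incumbent (cost type high-cost), facing Stay out: Fight gives -1, Accommodate gives 2. Proposed Accommodate is best. ✓

Yes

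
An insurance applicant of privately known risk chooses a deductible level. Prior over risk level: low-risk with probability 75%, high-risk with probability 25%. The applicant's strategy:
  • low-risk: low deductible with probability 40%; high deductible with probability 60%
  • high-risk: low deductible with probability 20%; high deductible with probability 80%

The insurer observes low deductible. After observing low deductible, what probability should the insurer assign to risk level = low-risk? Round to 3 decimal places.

0.857

Apply Bayes' rule using the sender's strategy as the likelihood.
P(low deductible) = 0.75·0.4 + 0.25·0.2 = 0.35
P(low-risk | low deductible) = (0.75·0.4) / 0.35 = 0.3 / 0.35 = 0.857143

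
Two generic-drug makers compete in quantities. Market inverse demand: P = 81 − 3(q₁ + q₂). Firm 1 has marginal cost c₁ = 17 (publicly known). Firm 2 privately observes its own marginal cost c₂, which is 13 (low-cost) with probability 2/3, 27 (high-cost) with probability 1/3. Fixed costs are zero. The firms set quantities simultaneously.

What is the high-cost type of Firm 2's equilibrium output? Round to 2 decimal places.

5.41

Type-c best response for Firm 2: q₂(c) = (81 − c)/6 − q₁/2.
Firm 1 maximizes expected profit; its first-order condition is 81 − 6q₁ − 3E[q₂] − 17 = 0.
Substituting E[q₂] and solving: E[c₂] = 17.6667, so q₁ = (81 − 2·17 + 17.6667)/9 = 7.18519.
q₂(high-cost) = (81 − 27 − 3·7.18519)/6 = 5.40741.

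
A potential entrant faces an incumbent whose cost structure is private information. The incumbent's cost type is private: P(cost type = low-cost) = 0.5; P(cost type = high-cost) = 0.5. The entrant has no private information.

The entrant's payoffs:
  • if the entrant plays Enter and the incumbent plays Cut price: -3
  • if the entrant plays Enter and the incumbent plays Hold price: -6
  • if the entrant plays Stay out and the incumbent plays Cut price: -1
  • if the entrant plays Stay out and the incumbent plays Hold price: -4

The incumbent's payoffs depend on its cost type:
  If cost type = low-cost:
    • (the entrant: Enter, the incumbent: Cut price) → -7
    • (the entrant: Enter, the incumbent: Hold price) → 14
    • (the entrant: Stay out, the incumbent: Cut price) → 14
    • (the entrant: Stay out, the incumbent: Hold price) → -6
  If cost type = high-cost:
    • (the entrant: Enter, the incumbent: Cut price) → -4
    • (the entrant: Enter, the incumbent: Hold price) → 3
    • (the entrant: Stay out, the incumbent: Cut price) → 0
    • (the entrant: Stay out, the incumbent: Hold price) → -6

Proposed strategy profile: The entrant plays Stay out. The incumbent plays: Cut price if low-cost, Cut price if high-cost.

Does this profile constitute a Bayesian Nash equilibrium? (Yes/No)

Yes

The entrant plays Stay out: E[Stay out] = 0.5·(-1) + 0.5·(-1) = -1; E[Enter] = -3. Best-responding. ✓
The incumbent (cost type low-cost), facing Stay out: Cut price gives 14, Hold price gives -6. Proposed Cut price is best. ✓
The incumbent (cost type high-cost), facing Stay out: Cut price gives 0, Hold price gives -6. Proposed Cut price is best. ✓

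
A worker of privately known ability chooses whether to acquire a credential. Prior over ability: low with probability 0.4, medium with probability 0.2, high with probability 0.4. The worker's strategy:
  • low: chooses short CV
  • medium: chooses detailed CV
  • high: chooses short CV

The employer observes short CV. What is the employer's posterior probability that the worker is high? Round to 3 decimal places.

P(short CV) = 0.4·1 + 0.2·0 + 0.4·1 = 0.8
P(high | short CV) = (0.4·1) / 0.8 = 0.4 / 0.8 = 0.5

0.500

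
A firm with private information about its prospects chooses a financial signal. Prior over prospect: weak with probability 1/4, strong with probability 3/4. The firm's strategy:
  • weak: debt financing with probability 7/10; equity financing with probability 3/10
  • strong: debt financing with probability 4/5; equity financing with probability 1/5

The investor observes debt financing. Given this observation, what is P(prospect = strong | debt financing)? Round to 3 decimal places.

P(debt financing) = (1/4)·(7/10) + (3/4)·(4/5) = 31/40
P(strong | debt financing) = ((3/4)·(4/5)) / (31/40) = (3/5) / (31/40) = 24/31

0.774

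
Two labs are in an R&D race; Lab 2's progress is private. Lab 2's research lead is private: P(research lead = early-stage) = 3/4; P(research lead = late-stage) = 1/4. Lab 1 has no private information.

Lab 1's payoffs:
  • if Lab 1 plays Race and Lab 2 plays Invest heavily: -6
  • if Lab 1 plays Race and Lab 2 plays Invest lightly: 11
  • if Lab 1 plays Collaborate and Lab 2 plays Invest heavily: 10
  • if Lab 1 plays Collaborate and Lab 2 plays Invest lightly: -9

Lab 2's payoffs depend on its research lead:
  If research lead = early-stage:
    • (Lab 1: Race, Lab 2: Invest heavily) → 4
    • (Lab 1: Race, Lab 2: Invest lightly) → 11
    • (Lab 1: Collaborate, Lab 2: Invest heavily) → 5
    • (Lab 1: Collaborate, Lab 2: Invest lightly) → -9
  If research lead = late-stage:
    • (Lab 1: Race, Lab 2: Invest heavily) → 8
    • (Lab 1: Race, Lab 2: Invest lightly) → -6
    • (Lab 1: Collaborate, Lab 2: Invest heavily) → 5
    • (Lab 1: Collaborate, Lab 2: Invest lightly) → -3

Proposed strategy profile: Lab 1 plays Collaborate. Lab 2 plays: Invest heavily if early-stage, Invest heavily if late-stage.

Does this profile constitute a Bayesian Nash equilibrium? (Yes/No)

A profile is a BNE iff every type of every player is best-responding given beliefs about the other side.
Lab 1 plays Collaborate: E[Collaborate] = 3/4·(10) + 1/4·(10) = 10; E[Race] = -6. Best-responding. ✓
Lab 2 (research lead early-stage), facing Collaborate: Invest heavily gives 5, Invest lightly gives -9. Proposed Invest heavily is best. ✓
Lab 2 (research lead late-stage), facing Collaborate: Invest heavily gives 5, Invest lightly gives -3. Proposed Invest heavily is best. ✓

Yes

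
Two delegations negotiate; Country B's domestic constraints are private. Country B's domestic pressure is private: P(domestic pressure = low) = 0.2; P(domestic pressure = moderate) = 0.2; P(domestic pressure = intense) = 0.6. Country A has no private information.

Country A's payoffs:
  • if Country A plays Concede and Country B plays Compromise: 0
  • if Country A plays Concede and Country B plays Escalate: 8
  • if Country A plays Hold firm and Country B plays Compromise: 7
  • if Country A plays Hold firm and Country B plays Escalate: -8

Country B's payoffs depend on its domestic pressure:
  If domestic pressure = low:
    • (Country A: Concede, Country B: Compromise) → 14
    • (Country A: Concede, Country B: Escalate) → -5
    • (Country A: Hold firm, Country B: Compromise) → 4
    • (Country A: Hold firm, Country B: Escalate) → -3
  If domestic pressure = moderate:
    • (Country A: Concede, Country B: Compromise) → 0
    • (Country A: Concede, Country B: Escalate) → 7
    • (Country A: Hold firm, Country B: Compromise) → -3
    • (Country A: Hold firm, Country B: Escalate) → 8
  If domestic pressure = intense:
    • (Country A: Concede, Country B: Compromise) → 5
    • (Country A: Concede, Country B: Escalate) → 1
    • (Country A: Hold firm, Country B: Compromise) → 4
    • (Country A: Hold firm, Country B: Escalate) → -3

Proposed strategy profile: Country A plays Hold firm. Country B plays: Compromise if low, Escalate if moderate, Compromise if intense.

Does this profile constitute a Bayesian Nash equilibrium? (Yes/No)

Yes

Country A plays Hold firm: E[Hold firm] = 0.2·(7) + 0.2·(-8) + 0.6·(7) = 4; E[Concede] = 1.6. Best-responding. ✓
Country B (domestic pressure low), facing Hold firm: Compromise gives 4, Escalate gives -3. Proposed Compromise is best. ✓
Country B (domestic pressure moderate), facing Hold firm: Compromise gives -3, Escalate gives 8. Proposed Escalate is best. ✓
Country B (domestic pressure intense), facing Hold firm: Compromise gives 4, Escalate gives -3. Proposed Compromise is best. ✓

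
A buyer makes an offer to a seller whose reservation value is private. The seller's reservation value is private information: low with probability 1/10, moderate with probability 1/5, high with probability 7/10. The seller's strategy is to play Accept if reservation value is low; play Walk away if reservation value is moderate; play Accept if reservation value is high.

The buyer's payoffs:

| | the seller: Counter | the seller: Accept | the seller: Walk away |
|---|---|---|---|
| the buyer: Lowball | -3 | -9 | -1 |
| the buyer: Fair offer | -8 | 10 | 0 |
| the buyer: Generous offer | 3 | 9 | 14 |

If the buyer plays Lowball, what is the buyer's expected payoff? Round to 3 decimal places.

-7.400

Take the expectation over the seller's reservation value, weighting each type's action by its prior probability.
E[Lowball] = 1/10·(-9) + 1/5·(-1) + 7/10·(-9) = (-9/10) + (-1/5) + (-63/10) = -37/5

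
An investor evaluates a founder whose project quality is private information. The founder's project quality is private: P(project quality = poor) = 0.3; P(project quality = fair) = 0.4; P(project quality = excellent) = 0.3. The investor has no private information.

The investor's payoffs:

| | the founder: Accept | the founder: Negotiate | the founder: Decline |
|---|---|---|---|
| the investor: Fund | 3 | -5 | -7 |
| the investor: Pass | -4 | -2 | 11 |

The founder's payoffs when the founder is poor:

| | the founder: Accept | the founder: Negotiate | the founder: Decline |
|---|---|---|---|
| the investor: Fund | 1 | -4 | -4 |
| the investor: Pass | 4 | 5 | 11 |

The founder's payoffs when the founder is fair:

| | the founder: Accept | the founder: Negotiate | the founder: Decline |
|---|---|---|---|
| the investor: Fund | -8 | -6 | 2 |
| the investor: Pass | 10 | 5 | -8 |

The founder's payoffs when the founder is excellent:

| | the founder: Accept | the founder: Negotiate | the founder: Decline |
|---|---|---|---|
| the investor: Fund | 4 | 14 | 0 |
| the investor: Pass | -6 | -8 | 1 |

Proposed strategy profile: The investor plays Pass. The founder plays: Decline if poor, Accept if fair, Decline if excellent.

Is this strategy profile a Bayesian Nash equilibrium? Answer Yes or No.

Yes

The investor plays Pass: E[Pass] = 0.3·(11) + 0.4·(-4) + 0.3·(11) = 5; E[Fund] = -3. Best-responding. ✓
The founder (project quality poor), facing Pass: Accept gives 4, Negotiate gives 5, Decline gives 11. Proposed Decline is best. ✓
The founder (project quality fair), facing Pass: Accept gives 10, Negotiate gives 5, Decline gives -8. Proposed Accept is best. ✓
The founder (project quality excellent), facing Pass: Accept gives -6, Negotiate gives -8, Decline gives 1. Proposed Decline is best. ✓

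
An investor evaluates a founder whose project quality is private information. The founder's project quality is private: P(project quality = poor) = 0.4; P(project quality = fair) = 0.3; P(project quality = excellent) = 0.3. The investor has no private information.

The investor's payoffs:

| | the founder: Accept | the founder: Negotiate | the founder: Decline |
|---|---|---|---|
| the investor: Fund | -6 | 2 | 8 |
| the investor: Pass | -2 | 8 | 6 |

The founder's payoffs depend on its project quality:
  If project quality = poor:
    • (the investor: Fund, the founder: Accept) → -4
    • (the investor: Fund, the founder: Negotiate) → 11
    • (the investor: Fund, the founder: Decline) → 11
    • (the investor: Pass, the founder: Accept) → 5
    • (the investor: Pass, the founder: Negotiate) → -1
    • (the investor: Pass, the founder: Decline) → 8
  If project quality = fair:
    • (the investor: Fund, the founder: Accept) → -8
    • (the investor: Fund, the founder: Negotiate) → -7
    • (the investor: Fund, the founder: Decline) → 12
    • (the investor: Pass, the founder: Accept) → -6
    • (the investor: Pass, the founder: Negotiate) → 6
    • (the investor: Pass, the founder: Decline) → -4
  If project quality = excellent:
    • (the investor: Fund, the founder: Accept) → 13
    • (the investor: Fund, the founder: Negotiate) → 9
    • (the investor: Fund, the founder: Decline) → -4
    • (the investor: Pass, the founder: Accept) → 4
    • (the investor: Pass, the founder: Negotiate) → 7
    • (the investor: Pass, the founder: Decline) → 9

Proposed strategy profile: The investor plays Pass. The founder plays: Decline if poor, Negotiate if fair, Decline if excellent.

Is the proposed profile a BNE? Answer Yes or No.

The investor plays Pass: E[Pass] = 0.4·(6) + 0.3·(8) + 0.3·(6) = 6.6; E[Fund] = 6.2. Best-responding. ✓
The founder (project quality poor), facing Pass: Accept gives 5, Negotiate gives -1, Decline gives 8. Proposed Decline is best. ✓
The founder (project quality fair), facing Pass: Accept gives -6, Negotiate gives 6, Decline gives -4. Proposed Negotiate is best. ✓
The founder (project quality excellent), facing Pass: Accept gives 4, Negotiate gives 7, Decline gives 9. Proposed Decline is best. ✓

Yes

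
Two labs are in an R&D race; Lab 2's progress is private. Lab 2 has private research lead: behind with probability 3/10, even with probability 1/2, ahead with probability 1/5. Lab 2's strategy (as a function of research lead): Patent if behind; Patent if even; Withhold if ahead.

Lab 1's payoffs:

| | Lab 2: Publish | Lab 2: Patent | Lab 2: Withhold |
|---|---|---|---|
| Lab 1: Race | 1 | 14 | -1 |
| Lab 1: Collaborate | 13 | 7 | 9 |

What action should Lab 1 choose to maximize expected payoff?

Race

E[Race] = 3/10·(14) + 1/2·(14) + 1/5·(-1) = 11
E[Collaborate] = 3/10·(7) + 1/2·(7) + 1/5·(9) = 37/5
Best response: Race (11 is the largest).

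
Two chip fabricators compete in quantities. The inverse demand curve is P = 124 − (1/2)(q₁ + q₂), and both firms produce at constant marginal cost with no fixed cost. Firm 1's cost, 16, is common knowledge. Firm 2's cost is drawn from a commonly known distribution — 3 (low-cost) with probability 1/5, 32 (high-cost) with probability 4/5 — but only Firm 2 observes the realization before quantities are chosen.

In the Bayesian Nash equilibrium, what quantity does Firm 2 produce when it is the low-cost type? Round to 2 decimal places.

81.60

Type-c best response for Firm 2: q₂(c) = (124 − c) − q₁/2.
Firm 1 maximizes expected profit; its first-order condition is 124 − q₁ − (1/2)E[q₂] − 16 = 0.
Substituting E[q₂] and solving: E[c₂] = 26.2, so q₁ = (124 − 2·16 + 26.2)/(3/2) = 78.8.
q₂(low-cost) = (124 − 3 − (1/2)·78.8) = 81.6.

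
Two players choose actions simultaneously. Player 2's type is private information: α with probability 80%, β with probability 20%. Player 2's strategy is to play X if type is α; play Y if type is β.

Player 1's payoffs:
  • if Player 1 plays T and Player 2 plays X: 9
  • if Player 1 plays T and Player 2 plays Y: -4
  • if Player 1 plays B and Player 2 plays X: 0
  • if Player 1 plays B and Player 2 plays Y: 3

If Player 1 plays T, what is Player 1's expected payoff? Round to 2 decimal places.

6.40

E[T] = 0.8·9 + 0.2·(-4) = 7.2 + (-0.8) = 6.4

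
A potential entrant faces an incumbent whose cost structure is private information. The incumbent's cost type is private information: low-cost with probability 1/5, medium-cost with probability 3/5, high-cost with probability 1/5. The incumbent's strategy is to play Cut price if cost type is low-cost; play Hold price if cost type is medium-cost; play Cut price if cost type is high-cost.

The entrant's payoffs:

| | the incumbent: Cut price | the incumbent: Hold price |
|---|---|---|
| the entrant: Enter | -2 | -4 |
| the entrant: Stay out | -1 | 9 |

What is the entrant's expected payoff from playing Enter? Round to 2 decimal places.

-3.20

E[Enter] = 1/5·(-2) + 3/5·(-4) + 1/5·(-2) = (-2/5) + (-12/5) + (-2/5) = -16/5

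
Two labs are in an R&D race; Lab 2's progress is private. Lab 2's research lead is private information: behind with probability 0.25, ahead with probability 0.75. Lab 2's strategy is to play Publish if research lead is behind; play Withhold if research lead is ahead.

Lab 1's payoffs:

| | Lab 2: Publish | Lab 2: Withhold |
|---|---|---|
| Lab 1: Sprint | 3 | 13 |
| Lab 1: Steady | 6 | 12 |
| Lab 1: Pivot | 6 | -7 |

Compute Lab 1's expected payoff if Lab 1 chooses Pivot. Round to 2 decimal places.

-3.75

E[Pivot] = 0.25·6 + 0.75·(-7) = 1.5 + (-5.25) = -3.75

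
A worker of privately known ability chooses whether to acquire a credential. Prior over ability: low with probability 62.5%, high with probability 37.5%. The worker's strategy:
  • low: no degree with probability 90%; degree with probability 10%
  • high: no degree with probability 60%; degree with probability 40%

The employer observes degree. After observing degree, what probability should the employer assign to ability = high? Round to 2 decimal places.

0.71

P(degree) = 0.625·0.1 + 0.375·0.4 = 0.2125
P(high | degree) = (0.375·0.4) / 0.2125 = 0.15 / 0.2125 = 0.705882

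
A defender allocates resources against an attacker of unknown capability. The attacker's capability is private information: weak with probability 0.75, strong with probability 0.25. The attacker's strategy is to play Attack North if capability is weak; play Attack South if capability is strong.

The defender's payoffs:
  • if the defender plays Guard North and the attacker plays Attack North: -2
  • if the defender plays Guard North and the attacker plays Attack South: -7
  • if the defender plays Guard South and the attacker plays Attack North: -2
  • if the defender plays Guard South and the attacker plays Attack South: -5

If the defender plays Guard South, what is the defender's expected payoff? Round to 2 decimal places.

E[Guard South] = 0.75·(-2) + 0.25·(-5) = (-1.5) + (-1.25) = -2.75

-2.75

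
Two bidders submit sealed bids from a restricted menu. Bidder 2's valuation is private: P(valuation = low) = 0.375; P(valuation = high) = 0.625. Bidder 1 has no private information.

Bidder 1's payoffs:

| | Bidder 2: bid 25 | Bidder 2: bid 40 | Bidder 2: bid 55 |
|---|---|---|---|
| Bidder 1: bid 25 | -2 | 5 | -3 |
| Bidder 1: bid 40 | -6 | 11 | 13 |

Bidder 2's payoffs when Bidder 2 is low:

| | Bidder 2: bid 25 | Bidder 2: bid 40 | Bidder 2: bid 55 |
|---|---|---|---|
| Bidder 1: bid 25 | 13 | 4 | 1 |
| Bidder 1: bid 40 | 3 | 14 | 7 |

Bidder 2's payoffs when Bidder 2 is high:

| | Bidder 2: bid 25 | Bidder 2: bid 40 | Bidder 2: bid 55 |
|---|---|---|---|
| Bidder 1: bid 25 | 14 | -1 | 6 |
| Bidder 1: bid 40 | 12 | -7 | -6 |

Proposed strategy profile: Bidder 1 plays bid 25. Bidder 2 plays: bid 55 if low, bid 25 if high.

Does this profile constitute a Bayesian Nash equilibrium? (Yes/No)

Bidder 1 plays bid 25: E[bid 25] = 0.375·(-3) + 0.625·(-2) = -2.375; E[bid 40] = 1.125. Not best-responding. ✗
Bidder 2 (valuation low), facing bid 25: bid 25 gives 13, bid 40 gives 4, bid 55 gives 1. Proposed bid 55 is not best — profitable deviation exists. ✗
Bidder 2 (valuation high), facing bid 25: bid 25 gives 14, bid 40 gives -1, bid 55 gives 6. Proposed bid 25 is best. ✓

No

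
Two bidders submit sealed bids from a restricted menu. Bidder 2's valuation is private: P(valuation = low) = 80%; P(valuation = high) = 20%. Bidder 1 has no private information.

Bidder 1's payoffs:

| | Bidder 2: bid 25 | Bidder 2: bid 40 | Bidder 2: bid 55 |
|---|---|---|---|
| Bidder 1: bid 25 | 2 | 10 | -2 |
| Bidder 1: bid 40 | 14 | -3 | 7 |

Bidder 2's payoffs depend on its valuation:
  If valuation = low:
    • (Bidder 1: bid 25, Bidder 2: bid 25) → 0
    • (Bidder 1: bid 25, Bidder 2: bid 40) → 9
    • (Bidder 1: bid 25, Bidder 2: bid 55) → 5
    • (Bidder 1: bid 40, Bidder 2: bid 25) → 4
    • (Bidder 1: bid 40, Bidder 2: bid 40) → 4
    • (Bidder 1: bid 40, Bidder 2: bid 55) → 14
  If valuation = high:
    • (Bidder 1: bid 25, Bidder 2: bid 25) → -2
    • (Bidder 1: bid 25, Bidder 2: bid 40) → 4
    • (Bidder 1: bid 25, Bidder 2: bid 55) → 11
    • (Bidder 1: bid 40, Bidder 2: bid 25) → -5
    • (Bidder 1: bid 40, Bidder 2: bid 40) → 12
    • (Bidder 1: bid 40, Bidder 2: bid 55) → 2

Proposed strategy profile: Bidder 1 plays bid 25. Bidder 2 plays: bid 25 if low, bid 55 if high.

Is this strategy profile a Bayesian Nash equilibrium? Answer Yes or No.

Bidder 1 plays bid 25: E[bid 25] = 0.8·(2) + 0.2·(-2) = 1.2; E[bid 40] = 12.6. Not best-responding. ✗
Bidder 2 (valuation low), facing bid 25: bid 25 gives 0, bid 40 gives 9, bid 55 gives 5. Proposed bid 25 is not best — profitable deviation exists. ✗
Bidder 2 (valuation high), facing bid 25: bid 25 gives -2, bid 40 gives 4, bid 55 gives 11. Proposed bid 55 is best. ✓

No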